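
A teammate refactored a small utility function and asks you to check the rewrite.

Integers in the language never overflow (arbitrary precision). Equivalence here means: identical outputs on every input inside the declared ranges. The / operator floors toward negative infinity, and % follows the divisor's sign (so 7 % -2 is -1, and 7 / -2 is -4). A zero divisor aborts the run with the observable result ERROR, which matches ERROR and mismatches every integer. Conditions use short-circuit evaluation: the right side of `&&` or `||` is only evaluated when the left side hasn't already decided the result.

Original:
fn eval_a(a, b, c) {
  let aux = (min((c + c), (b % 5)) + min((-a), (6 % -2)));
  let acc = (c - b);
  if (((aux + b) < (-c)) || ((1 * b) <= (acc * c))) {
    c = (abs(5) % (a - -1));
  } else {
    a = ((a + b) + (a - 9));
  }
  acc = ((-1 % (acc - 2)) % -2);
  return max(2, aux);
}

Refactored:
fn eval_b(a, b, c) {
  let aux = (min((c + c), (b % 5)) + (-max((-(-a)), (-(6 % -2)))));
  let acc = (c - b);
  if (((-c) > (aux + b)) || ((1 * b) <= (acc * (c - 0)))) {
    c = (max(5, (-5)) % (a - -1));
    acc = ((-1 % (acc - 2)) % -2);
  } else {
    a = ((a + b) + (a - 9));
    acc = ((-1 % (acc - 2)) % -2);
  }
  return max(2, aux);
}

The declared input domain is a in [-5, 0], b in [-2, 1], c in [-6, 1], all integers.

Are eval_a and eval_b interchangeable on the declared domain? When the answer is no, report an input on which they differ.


Side by side, the visible changes include: statement counts differ; and min/max/abs usage differs; and constant usage differs; and arithmetic usage differs; and comparison usage differs.
Tracing a=-4, b=-1, c=-5: eval_a: aux = -10; acc = -4; (((aux + b) < (-c)) || ((1 * b) <= (acc * c))) -> true; c = -1; acc = -1; return 2 | eval_b: aux = -10; acc = -4; (((-c) > (aux + b)) || ((1 * b) <= (acc * (c - 0)))) -> true; c = -1; acc = -1; return 2 — matching result 2.
Checked all 192 inputs in the declared domain: the outputs agree on every one.
verdict: equivalent


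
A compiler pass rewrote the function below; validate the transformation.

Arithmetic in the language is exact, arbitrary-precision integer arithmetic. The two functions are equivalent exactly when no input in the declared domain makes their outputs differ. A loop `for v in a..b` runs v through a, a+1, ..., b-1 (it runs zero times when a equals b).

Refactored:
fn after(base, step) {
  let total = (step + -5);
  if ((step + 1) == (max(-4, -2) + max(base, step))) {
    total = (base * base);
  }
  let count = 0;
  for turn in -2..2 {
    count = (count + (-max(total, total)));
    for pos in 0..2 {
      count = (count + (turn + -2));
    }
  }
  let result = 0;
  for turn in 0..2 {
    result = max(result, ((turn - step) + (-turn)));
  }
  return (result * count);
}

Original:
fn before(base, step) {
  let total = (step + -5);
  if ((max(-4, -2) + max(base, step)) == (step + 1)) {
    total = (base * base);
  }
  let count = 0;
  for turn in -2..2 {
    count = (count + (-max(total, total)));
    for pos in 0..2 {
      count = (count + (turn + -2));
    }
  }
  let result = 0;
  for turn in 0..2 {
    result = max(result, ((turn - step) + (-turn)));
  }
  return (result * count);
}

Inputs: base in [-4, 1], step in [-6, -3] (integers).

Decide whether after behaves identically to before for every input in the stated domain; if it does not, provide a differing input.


The two are interchangeable: same computation, different form, and every declared input agrees.
One worked example (base=-2, step=-5) — before: total becomes -10; next ((max(-4, -2) + max(base, step)) == (step + 1)) evaluates to true; next total becomes 4; next count becomes 0; next at turn=-2:; next count becomes -4; next at pos=0:; next count becomes -8; next at pos=1:; next count becomes -12; next at turn=-1:; next count becomes -16; next at pos=0:; next count becomes -19; next at pos=1:; next count becomes -22; next at turn=0:; next count becomes -26; next at pos=0:; next count becomes -28; next at pos=1:; next count becomes -30; next at turn=1:; next count becomes -34; next at pos=0:; next count becomes -35; next at pos=1:; next count becomes -36; next result becomes 0; next at turn=0:; next result becomes 5; next at turn=1:; next result becomes 5; next final value -180; after: total becomes -10; next ((step + 1) == (max(-4, -2) + max(base, step))) evaluates to true; next total becomes 4; next count becomes 0; next at turn=-2:; next count becomes -4; next at pos=0:; next count becomes -8; next at pos=1:; next count becomes -12; next at turn=-1:; next count becomes -16; next at pos=0:; next count becomes -19; next at pos=1:; next count becomes -22; next at turn=0:; next count becomes -26; next at pos=0:; next count becomes -28; next at pos=1:; next count becomes -30; next at turn=1:; next count becomes -34; next at pos=0:; next count becomes -35; next at pos=1:; next count becomes -36; next result becomes 0; next at turn=0:; next result becomes 5; next at turn=1:; next result becomes 5; next final value -180; agreement on -180.
Across all 24 domain points the two functions coincide.
verdict: equivalent


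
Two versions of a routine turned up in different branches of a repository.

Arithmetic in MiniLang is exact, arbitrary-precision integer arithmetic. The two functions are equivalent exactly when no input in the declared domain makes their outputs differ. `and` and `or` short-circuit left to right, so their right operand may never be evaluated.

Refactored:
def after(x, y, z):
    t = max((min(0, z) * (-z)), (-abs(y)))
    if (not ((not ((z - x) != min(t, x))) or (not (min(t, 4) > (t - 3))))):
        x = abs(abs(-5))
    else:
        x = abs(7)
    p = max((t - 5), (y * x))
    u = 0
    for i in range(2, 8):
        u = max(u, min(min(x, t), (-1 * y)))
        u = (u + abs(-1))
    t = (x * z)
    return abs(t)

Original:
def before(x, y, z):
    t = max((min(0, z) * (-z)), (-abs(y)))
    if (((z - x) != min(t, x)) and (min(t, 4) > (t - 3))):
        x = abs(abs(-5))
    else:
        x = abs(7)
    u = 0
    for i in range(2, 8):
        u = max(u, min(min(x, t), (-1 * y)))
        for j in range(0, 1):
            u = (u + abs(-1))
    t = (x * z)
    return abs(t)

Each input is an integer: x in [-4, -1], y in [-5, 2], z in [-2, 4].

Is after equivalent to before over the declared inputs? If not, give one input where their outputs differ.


Comparing the listings, the differences include: min/max/abs usage differs; and constant usage differs; and arithmetic usage differs; and local variable names differ; and boolean connective usage differs; and loop structure differs.
Spot check at x=-2, y=-2, z=2 — before: t=0, then (((z - x) != min(t, x)) and (min(t, 4) > (t - 3))) is true, then x=5, then u=0, then (i=2), then u=0, then (j=0), then u=1, then (i=3), then u=1, then (j=0), then u=2, then (i=4), then u=2, then (j=0), then u=3, then (i=5), then u=3, then (j=0), then u=4, then (i=6), then u=4, then (j=0), then u=5, then (i=7), then u=5, then (j=0), then u=6, then t=10, then returns 10. after: t=0, then (not ((not ((z - x) != min(t, x))) or (not (min(t, 4) > (t - 3))))) is true, then x=5, then p=-5, then u=0, then (i=2), then u=0, then u=1, then (i=3), then u=1, then u=2, then (i=4), then u=2, then u=3, then (i=5), then u=3, then u=4, then (i=6), then u=4, then u=5, then (i=7), then u=5, then u=6, then t=10, then returns 10. Both give 10.
Sweeping the whole domain (224 inputs) finds no disagreement.
verdict: equivalent


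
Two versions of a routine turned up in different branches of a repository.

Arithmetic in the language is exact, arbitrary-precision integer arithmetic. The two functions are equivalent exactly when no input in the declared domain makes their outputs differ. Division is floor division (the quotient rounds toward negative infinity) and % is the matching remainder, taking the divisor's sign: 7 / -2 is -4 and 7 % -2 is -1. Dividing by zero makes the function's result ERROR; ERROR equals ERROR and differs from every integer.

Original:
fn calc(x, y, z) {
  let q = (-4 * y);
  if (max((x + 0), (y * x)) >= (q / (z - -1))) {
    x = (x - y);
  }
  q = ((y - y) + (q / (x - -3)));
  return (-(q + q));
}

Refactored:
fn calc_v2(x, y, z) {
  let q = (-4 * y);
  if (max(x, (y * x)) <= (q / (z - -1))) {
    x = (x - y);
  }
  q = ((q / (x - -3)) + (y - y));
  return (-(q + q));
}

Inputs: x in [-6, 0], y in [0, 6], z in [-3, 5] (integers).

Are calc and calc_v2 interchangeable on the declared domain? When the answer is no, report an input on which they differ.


Try x=-6, y=2, z=-3.
calc: q := -8 | (max((x + 0), (y * x)) >= (q / (z - -1))): false | q := 2 | result -4
calc_v2: q := -8 | (max(x, (y * x)) <= (q / (z - -1))): true | x := -8 | q := 1 | result -2
-4 vs -2 — the two versions disagree here.
verdict: not equivalent; witness: x=-6, y=2, z=-3


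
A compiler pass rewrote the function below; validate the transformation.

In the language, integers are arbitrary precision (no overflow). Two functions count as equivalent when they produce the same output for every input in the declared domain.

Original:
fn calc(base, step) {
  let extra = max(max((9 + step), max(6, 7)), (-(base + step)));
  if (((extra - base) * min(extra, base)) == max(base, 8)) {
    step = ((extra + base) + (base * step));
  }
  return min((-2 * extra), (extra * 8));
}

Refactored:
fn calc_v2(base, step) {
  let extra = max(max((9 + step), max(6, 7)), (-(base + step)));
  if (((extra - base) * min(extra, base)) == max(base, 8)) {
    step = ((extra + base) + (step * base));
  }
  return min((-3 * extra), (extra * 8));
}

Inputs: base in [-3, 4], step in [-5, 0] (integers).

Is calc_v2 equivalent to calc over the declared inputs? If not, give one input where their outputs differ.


base=-3, step=-5 yields -16 from calc but -24 from calc_v2.
verdict: not equivalent; witness: base=-3, step=-5


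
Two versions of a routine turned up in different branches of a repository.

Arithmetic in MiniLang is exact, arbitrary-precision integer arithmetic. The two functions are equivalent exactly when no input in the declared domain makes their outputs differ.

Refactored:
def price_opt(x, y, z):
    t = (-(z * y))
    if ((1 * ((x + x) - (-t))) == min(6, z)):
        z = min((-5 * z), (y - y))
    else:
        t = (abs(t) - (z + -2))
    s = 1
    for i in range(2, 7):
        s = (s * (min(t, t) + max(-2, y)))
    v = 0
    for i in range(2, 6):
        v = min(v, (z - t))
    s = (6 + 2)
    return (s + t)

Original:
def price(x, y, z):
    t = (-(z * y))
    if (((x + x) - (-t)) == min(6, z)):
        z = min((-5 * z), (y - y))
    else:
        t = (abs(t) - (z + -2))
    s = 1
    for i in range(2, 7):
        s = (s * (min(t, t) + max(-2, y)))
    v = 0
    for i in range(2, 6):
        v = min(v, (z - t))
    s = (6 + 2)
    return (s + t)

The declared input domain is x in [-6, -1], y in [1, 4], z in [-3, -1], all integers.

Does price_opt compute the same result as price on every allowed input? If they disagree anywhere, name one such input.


Side by side, the visible changes include: constant usage differs, arithmetic usage differs.
Spot check at x=-6, y=2, z=-1 — price: t becomes 2; next (((x + x) - (-t)) == min(6, z)) evaluates to false; next t becomes 5; next s becomes 1; next at i=2:; next s becomes 7; next at i=3:; next s becomes 49; next at i=4:; next s becomes 343; next at i=5:; next s becomes 2401; next at i=6:; next s becomes 16807; next v becomes 0; next at i=2:; next v becomes -6; next at i=3:; next v becomes -6; next at i=4:; next v becomes -6; next at i=5:; next v becomes -6; next s becomes 8; next final value 13. price_opt: t becomes 2; next ((1 * ((x + x) - (-t))) == min(6, z)) evaluates to false; next t becomes 5; next s becomes 1; next at i=2:; next s becomes 7; next at i=3:; next s becomes 49; next at i=4:; next s becomes 343; next at i=5:; next s becomes 2401; next at i=6:; next s becomes 16807; next v becomes 0; next at i=2:; next v becomes -6; next at i=3:; next v becomes -6; next at i=4:; next v becomes -6; next at i=5:; next v becomes -6; next s becomes 8; next final value 13. Both give 13.
Every one of the 72 inputs gives matching results.
verdict: equivalent


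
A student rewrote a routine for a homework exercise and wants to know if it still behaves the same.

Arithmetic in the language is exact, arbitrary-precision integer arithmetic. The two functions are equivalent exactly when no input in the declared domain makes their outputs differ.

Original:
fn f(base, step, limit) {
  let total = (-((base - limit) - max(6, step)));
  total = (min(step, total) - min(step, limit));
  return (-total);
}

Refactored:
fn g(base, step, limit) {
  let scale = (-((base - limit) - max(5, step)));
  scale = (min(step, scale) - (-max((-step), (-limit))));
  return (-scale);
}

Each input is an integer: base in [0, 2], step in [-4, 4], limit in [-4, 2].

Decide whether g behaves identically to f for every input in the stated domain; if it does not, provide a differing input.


These are not equivalent — on base=0, step=2, limit=-4 the outputs split (-6 vs -5).
f: total=2, then total=6, then returns -6
g: scale=1, then scale=5, then returns -5
verdict: not equivalent; witness: base=0, step=2, limit=-4


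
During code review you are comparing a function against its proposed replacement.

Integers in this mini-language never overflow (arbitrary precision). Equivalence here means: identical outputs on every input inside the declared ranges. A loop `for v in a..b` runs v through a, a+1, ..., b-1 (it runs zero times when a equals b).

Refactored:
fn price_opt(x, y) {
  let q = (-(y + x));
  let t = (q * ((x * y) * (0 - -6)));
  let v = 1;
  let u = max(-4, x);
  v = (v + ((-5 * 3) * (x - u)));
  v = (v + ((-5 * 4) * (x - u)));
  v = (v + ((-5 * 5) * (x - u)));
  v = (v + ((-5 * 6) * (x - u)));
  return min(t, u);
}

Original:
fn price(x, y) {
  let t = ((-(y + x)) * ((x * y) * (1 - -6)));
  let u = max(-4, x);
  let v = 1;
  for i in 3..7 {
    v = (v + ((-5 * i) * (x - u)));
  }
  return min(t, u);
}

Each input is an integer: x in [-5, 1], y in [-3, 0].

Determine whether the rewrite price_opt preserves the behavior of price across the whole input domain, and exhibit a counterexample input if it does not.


Evaluate both at x=1, y=-3.
price: t = -42; u = 1; v = 1; [i=3]; v = 1; [i=4]; v = 1; [i=5]; v = 1; [i=6]; v = 1; return -42
price_opt: q = 2; t = -36; v = 1; u = 1; v = 1; v = 1; v = 1; v = 1; return -36
-42 against -36: the behavior changed.
verdict: not equivalent; witness: x=1, y=-3


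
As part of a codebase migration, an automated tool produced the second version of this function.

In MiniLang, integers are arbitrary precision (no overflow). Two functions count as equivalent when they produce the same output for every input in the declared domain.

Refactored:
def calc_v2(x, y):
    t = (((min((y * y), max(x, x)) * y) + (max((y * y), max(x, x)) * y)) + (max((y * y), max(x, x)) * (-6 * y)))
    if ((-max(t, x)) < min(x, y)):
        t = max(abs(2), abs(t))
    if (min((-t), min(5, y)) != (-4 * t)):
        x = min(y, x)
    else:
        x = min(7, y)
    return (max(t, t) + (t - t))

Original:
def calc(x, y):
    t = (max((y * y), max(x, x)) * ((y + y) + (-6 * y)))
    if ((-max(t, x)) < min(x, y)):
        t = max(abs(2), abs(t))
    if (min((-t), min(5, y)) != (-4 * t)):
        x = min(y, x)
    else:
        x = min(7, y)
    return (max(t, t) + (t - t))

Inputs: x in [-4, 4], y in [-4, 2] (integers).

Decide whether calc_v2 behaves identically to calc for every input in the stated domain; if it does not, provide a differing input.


The rewrite breaks on x=-4, y=-4, where the results are 256 and 336.
calc: t=256, then ((-max(t, x)) < min(x, y)) is true, then t=256, then (min((-t), min(5, y)) != (-4 * t)) is true, then x=-4, then returns 256
calc_v2: t=336, then ((-max(t, x)) < min(x, y)) is true, then t=336, then (min((-t), min(5, y)) != (-4 * t)) is true, then x=-4, then returns 336
verdict: not equivalent; witness: x=-4, y=-4


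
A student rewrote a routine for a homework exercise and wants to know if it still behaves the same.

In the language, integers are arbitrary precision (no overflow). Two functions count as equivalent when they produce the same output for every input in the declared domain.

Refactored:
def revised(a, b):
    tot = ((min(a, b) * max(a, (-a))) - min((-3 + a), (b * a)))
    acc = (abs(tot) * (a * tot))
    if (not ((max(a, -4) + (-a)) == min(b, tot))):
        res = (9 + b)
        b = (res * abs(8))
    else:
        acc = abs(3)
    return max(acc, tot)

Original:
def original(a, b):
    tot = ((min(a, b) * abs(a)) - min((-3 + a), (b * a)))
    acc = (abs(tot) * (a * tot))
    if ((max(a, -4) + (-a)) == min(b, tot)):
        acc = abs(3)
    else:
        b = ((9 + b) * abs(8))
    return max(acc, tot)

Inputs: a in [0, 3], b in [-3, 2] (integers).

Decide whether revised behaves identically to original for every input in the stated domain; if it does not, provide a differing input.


The two versions differ — the changes include statement counts differ; also local variable names differ; also boolean connective usage differs; also min/max/abs usage differs.
One worked example (a=1, b=1) — original: tot = 3; acc = 9; ((max(a, -4) + (-a)) == min(b, tot)) -> false; b = 80; return 9; revised: tot = 3; acc = 9; (not ((max(a, -4) + (-a)) == min(b, tot))) -> true; res = 10; b = 80; return 9; agreement on 9.
An exhaustive pass over the 24 declared inputs shows identical outputs.
verdict: equivalent


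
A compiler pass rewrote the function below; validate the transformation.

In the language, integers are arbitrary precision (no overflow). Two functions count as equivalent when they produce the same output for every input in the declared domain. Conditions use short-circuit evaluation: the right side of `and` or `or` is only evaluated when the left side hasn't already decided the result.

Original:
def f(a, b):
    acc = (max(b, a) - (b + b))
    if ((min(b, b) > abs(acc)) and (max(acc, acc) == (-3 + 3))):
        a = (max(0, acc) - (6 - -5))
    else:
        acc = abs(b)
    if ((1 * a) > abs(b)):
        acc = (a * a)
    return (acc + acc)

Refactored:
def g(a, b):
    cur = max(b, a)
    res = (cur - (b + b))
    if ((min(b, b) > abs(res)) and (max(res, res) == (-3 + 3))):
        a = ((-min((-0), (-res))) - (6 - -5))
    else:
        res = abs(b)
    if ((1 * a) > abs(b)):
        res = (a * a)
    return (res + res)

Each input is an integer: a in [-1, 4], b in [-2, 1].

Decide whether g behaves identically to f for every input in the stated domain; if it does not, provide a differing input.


The two are interchangeable: statement counts differ, plus local variable names differ, plus min/max/abs usage differs, and every declared input agrees.
Spot check at a=2, b=0 — f: acc becomes 2; next ((min(b, b) > abs(acc)) and (max(acc, acc) == (-3 + 3))) evaluates to false; next acc becomes 0; next ((1 * a) > abs(b)) evaluates to true; next acc becomes 4; next final value 8. g: cur becomes 2; next res becomes 2; next ((min(b, b) > abs(res)) and (max(res, res) == (-3 + 3))) evaluates to false; next res becomes 0; next ((1 * a) > abs(b)) evaluates to true; next res becomes 4; next final value 8. Both give 8.
Checked all 24 inputs in the declared domain: the outputs agree on every one.
verdict: equivalent


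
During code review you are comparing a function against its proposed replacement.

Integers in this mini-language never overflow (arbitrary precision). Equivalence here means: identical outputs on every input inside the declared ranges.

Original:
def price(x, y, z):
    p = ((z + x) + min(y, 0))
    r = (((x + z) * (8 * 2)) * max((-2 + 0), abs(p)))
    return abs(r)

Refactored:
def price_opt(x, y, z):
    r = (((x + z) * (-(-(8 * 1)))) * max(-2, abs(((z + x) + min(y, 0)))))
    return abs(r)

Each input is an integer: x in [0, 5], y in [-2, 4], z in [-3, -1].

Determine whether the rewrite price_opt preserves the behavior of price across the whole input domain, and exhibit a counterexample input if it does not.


At x=0, y=-2, z=-3: price gives 240, price_opt gives 120.
verdict: not equivalent; witness: x=0, y=-2, z=-3


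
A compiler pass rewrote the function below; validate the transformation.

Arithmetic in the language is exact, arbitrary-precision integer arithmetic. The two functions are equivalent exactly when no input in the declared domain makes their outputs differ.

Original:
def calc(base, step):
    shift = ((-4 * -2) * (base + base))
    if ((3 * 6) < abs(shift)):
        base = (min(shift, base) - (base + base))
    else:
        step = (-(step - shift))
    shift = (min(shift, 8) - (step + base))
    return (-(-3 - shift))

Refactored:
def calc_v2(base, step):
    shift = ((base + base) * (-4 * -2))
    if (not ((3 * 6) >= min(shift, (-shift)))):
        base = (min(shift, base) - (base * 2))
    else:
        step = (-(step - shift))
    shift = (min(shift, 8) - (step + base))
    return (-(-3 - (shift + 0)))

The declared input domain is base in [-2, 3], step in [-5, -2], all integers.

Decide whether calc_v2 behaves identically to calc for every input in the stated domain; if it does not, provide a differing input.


These are not equivalent — on base=-2, step=-5 the outputs split (4 vs 0).
calc: shift := -32 | ((3 * 6) < abs(shift)): true | base := -28 | shift := 1 | result 4
calc_v2: shift := -32 | (not ((3 * 6) >= min(shift, (-shift)))): false | step := -27 | shift := -3 | result 0
verdict: not equivalent; witness: base=-2, step=-5


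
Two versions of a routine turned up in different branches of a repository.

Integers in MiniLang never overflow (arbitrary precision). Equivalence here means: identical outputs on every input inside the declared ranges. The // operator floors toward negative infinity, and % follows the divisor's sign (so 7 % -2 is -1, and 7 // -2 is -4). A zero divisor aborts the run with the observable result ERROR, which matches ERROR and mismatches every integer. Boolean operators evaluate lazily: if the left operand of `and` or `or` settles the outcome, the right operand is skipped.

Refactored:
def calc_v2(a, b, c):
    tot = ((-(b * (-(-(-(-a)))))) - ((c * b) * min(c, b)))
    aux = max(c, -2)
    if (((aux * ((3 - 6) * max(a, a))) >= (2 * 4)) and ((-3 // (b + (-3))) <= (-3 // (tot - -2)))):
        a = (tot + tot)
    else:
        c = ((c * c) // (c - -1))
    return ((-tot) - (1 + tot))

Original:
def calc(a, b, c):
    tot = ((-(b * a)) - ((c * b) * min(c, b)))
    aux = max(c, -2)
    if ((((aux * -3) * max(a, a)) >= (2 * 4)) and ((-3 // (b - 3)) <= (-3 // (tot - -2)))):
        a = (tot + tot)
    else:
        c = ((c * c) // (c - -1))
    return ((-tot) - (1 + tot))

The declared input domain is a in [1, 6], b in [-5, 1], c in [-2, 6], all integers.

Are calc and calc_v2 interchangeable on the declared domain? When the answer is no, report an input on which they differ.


The two are interchangeable: arithmetic usage differs, constant usage differs, and every declared input agrees.
As a probe, take a=3, b=0, c=2: calc runs tot becomes 0; next aux becomes 2; next ((((aux * -3) * max(a, a)) >= (2 * 4)) and ((-3 // (b - 3)) <= (-3 // (tot - -2)))) evaluates to false; next c becomes 1; next final value -1; calc_v2 runs tot becomes 0; next aux becomes 2; next (((aux * ((3 - 6) * max(a, a))) >= (2 * 4)) and ((-3 // (b + (-3))) <= (-3 // (tot - -2)))) evaluates to false; next c becomes 1; next final value -1; both end at -1.
An exhaustive pass over the 378 declared inputs shows identical outputs.
verdict: equivalent


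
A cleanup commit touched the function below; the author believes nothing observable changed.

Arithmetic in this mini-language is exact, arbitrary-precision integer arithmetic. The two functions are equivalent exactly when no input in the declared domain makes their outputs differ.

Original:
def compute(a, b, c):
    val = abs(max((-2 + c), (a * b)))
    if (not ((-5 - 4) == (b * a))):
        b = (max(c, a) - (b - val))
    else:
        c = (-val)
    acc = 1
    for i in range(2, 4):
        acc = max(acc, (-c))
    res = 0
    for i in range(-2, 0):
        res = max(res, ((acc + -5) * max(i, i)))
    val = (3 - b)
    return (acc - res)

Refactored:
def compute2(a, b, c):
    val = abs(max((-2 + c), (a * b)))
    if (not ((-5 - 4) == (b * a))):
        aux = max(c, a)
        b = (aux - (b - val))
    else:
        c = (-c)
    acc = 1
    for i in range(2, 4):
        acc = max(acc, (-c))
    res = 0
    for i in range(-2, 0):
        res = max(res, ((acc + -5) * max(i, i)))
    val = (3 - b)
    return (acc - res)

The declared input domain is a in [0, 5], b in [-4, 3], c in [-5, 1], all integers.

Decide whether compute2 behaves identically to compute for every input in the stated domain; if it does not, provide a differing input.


Not equivalent: a=3, b=-3, c=-5 separates them (7 vs -7).
compute: val=7, then (not ((-5 - 4) == (b * a))) is false, then c=-7, then acc=1, then (i=2), then acc=7, then (i=3), then acc=7, then res=0, then (i=-2), then res=0, then (i=-1), then res=0, then val=6, then returns 7
compute2: val=7, then (not ((-5 - 4) == (b * a))) is false, then c=5, then acc=1, then (i=2), then acc=1, then (i=3), then acc=1, then res=0, then (i=-2), then res=8, then (i=-1), then res=8, then val=6, then returns -7
verdict: not equivalent; witness: a=3, b=-3, c=-5


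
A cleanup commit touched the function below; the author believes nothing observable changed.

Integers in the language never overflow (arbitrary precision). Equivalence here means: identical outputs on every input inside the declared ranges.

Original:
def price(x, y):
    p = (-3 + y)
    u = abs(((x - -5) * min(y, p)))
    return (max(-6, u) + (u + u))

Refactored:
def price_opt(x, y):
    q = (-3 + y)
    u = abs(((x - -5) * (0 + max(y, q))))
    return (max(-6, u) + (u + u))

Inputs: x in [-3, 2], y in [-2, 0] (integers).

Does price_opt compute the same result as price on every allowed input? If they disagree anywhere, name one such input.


Not equivalent: x=-3, y=-2 separates them (30 vs 12).
price: p := -5 | u := 10 | result 30
price_opt: q := -5 | u := 4 | result 12
verdict: not equivalent; witness: x=-3, y=-2


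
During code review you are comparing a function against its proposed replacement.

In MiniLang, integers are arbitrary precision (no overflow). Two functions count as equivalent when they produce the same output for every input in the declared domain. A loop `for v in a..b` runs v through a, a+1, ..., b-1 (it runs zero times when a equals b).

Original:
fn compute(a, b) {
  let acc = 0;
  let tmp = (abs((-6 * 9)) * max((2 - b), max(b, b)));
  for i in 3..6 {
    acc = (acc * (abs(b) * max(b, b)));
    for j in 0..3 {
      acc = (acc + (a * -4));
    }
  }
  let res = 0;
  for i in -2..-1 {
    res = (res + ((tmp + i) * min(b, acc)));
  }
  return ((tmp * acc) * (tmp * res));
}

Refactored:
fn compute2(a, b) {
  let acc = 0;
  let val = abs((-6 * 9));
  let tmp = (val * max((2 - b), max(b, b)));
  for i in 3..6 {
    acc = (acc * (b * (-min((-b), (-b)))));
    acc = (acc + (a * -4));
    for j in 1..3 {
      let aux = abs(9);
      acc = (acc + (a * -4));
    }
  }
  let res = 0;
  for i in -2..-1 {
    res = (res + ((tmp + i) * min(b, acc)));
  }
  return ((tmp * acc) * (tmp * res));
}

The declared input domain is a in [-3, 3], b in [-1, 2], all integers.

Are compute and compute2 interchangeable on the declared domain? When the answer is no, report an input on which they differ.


Run the pair on a=-3, b=-1.
compute: acc = 0; tmp = 162; [i=3]; acc = 0; [j=0]; acc = 12; [j=1]; acc = 24; [j=2]; acc = 36; [i=4]; acc = -36; [j=0]; acc = -24; [j=1]; acc = -12; [j=2]; acc = 0; [i=5]; acc = 0; [j=0]; acc = 12; [j=1]; acc = 24; [j=2]; acc = 36; res = 0; [i=-2]; res = -160; return -151165440
compute2: acc = 0; val = 54; tmp = 162; [i=3]; acc = 0; acc = 12; [j=1]; aux = 9; acc = 24; [j=2]; aux = 9; acc = 36; [i=4]; acc = 36; acc = 48; [j=1]; aux = 9; acc = 60; [j=2]; aux = 9; acc = 72; [i=5]; acc = 72; acc = 84; [j=1]; aux = 9; acc = 96; [j=2]; aux = 9; acc = 108; res = 0; [i=-2]; res = -160; return -453496320
-151165440 != -453496320, so the rewrite changes behavior.
verdict: not equivalent; witness: a=-3, b=-1


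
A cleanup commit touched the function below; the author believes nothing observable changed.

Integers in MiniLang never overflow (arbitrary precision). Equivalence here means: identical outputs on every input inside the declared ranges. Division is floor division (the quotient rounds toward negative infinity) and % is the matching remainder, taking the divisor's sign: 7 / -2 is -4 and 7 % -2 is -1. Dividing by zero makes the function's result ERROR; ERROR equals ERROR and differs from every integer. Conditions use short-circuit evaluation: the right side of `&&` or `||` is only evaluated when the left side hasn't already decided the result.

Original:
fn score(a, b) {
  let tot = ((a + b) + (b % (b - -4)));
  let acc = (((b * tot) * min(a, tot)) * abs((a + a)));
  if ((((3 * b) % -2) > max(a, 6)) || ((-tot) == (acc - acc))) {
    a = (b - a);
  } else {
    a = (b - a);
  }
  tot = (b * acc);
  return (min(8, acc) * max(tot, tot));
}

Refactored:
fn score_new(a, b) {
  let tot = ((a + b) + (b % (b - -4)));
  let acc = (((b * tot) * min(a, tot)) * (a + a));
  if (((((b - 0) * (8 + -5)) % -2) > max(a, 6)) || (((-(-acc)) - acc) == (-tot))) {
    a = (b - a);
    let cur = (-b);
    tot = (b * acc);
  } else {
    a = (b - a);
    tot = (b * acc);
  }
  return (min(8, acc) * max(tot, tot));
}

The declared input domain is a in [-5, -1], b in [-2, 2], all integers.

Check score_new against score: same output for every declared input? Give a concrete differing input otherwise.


a=-5, b=-2 yields -1920800 from score but -15680 from score_new.
verdict: not equivalent; witness: a=-5, b=-2


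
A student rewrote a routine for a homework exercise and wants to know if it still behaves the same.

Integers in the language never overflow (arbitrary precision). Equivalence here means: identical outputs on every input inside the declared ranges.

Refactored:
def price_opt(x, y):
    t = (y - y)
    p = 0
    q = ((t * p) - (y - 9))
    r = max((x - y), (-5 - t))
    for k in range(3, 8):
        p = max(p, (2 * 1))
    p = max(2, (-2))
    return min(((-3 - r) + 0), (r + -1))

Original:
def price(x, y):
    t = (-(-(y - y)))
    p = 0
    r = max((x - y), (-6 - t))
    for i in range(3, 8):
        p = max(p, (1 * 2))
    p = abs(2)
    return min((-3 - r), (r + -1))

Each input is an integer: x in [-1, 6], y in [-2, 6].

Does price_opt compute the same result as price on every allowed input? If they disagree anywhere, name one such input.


Consider the input x=-1, y=5.
price: t=0, then p=0, then r=-6, then (i=3), then p=2, then (i=4), then p=2, then (i=5), then p=2, then (i=6), then p=2, then (i=7), then p=2, then p=2, then returns -7
price_opt: t=0, then p=0, then q=4, then r=-5, then (k=3), then p=2, then (k=4), then p=2, then (k=5), then p=2, then (k=6), then p=2, then (k=7), then p=2, then p=2, then returns -6
-7 and -6 differ, so these are not the same function on this domain.
verdict: not equivalent; witness: x=-1, y=5


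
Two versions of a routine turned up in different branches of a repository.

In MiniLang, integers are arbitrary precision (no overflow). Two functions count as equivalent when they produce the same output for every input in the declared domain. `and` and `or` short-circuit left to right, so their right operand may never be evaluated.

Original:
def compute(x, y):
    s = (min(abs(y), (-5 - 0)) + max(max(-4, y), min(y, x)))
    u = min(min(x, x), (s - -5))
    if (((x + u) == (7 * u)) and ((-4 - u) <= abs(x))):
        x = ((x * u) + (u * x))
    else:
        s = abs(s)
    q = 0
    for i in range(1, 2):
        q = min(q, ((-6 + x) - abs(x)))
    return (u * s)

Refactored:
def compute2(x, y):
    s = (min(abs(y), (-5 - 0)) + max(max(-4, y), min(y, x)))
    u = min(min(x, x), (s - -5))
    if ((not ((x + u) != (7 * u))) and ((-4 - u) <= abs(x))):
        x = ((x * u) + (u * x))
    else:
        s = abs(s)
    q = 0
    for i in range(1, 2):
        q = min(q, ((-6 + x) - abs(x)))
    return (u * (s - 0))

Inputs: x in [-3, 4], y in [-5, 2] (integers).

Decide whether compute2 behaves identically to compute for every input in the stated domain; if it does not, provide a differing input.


The two are interchangeable: boolean connective usage differs, comparison usage differs, arithmetic usage differs, constant usage differs, and every declared input agrees.
Tracing x=1, y=1: compute: s := -4 | u := 1 | (((x + u) == (7 * u)) and ((-4 - u) <= abs(x))): false | s := 4 | q := 0 | iter i=1: | q := -6 | result 4 | compute2: s := -4 | u := 1 | ((not ((x + u) != (7 * u))) and ((-4 - u) <= abs(x))): false | s := 4 | q := 0 | iter i=1: | q := -6 | result 4 — matching result 4.
Sweeping the whole domain (64 inputs) finds no disagreement.
verdict: equivalent


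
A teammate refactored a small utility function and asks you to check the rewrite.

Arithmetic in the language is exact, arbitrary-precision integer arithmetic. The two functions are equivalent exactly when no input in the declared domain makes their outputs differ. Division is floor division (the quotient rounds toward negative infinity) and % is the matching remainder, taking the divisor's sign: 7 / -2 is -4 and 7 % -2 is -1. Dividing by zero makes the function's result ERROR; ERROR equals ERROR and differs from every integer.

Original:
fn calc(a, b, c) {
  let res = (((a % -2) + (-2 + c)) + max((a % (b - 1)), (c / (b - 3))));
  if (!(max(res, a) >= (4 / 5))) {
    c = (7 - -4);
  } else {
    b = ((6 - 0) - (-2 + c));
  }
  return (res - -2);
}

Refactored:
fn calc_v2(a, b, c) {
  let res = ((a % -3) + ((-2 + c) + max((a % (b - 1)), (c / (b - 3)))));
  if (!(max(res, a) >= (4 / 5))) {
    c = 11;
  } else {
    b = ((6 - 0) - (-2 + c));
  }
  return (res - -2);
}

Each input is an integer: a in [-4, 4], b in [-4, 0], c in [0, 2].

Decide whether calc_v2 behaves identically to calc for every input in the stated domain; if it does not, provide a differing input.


Evaluate both at a=-4, b=-4, c=0.
calc: res := -2 | (!(max(res, a) >= (4 / 5))): true | c := 11 | result 0
calc_v2: res := -3 | (!(max(res, a) >= (4 / 5))): true | c := 11 | result -1
0 != -1, so the rewrite changes behavior.
verdict: not equivalent; witness: a=-4, b=-4, c=0


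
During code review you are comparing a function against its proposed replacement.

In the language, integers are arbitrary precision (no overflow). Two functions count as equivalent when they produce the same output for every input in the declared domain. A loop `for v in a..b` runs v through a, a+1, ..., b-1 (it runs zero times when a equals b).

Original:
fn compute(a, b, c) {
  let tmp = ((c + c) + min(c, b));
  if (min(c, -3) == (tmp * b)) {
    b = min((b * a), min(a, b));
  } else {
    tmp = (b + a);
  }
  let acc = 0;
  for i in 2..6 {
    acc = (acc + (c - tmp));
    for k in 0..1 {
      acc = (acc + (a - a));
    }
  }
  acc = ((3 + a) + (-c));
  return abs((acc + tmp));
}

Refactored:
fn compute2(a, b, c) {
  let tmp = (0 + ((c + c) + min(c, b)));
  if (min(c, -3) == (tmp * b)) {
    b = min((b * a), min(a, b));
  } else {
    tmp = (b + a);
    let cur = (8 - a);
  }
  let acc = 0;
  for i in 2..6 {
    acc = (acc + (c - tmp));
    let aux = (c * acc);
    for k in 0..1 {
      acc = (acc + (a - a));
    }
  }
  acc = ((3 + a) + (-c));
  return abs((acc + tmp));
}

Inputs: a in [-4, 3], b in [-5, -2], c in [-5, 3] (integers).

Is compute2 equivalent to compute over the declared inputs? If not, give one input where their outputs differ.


Comparing the listings, the differences include: local variable names differ, arithmetic usage differs, statement counts differ, constant usage differs.
Tracing a=-4, b=-5, c=-1: compute: tmp = -7; (min(c, -3) == (tmp * b)) -> false; tmp = -9; acc = 0; [i=2]; acc = 8; [k=0]; acc = 8; [i=3]; acc = 16; [k=0]; acc = 16; [i=4]; acc = 24; [k=0]; acc = 24; [i=5]; acc = 32; [k=0]; acc = 32; acc = 0; return 9 | compute2: tmp = -7; (min(c, -3) == (tmp * b)) -> false; tmp = -9; cur = 12; acc = 0; [i=2]; acc = 8; aux = -8; [k=0]; acc = 8; [i=3]; acc = 16; aux = -16; [k=0]; acc = 16; [i=4]; acc = 24; aux = -24; [k=0]; acc = 24; [i=5]; acc = 32; aux = -32; [k=0]; acc = 32; acc = 0; return 9 — matching result 9.
Across all 288 domain points the two functions coincide.
verdict: equivalent


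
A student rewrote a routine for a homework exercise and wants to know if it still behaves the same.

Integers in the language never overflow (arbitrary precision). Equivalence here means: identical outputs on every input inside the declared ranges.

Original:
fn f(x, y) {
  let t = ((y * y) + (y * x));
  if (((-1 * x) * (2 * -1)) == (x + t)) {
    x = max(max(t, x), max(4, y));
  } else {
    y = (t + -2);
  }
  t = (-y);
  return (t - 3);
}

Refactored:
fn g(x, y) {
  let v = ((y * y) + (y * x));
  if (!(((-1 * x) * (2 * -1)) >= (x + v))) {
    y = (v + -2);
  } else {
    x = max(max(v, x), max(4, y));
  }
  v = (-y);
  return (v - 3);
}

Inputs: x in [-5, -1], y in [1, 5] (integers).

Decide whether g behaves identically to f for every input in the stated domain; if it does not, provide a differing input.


There is a counterexample at x=-5, y=2: 5 on one side, -5 on the other.
f: t = -6; (((-1 * x) * (2 * -1)) == (x + t)) -> false; y = -8; t = 8; return 5
g: v = -6; (!(((-1 * x) * (2 * -1)) >= (x + v))) -> false; x = 4; v = -2; return -5
verdict: not equivalent; witness: x=-5, y=2


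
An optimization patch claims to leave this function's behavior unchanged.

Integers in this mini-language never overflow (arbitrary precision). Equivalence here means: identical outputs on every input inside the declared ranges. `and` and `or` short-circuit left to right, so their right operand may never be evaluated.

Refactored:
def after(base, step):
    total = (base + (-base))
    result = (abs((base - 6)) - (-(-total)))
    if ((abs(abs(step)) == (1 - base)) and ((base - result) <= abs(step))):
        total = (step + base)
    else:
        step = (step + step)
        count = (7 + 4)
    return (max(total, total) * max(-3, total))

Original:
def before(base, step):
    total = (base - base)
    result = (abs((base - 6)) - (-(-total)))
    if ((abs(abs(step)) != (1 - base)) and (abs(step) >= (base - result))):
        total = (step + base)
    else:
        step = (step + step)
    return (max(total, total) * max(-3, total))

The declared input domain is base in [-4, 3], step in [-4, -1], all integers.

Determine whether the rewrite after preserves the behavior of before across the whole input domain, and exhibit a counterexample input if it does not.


base=-4, step=-4 yields 24 from before but 0 from after.
verdict: not equivalent; witness: base=-4, step=-4


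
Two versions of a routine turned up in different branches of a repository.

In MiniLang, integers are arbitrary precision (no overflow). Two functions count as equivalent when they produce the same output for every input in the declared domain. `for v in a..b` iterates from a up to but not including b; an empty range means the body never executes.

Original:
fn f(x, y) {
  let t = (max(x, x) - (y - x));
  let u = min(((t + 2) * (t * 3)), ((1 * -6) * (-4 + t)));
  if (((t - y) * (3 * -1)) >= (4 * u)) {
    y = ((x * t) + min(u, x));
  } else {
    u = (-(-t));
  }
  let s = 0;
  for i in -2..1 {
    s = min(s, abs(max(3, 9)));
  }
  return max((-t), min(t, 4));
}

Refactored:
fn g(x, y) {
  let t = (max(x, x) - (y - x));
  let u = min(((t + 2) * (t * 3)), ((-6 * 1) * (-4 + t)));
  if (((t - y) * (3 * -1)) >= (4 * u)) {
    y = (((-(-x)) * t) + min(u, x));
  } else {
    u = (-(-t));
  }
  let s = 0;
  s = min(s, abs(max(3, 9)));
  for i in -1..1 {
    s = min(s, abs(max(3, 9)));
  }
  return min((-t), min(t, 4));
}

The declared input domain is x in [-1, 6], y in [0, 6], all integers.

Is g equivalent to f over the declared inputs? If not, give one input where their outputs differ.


x=-1, y=0 yields 2 from f but -2 from g.
verdict: not equivalent; witness: x=-1, y=0


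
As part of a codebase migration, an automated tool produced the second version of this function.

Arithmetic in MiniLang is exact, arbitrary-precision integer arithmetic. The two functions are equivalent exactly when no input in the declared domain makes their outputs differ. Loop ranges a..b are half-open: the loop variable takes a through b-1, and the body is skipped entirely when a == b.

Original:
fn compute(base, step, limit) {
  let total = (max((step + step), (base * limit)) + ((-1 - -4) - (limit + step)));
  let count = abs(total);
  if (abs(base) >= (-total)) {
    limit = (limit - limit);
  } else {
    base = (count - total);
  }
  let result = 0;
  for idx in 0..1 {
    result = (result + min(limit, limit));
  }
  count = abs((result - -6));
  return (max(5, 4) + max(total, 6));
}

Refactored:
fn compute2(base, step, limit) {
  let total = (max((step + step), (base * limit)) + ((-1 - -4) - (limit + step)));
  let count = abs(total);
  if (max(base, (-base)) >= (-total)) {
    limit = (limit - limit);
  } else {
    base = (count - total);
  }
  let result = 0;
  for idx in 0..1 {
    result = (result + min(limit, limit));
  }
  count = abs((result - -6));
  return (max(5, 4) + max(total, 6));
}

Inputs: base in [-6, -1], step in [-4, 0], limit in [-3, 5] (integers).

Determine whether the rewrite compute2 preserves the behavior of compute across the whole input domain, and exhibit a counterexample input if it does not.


Side by side, the visible changes include: min/max/abs usage differs.
Tracing base=-2, step=-1, limit=4: compute: total=-2, then count=2, then (abs(base) >= (-total)) is true, then limit=0, then result=0, then (idx=0), then result=0, then count=6, then returns 11 | compute2: total=-2, then count=2, then (max(base, (-base)) >= (-total)) is true, then limit=0, then result=0, then (idx=0), then result=0, then count=6, then returns 11 — matching result 11.
Across all 270 domain points the two functions coincide.
verdict: equivalent
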